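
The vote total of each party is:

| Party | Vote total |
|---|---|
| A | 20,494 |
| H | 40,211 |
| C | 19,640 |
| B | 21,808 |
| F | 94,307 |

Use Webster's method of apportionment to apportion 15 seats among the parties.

A: 2, H: 3, C: 1, B: 2, F: 7

Standard divisor 196460/15 ≈ 13097.333; standard quotas: A 1.565, H 3.070, C 1.500, B 1.665, F 7.200.
Rounding to the nearest integer gives A 2, H 3, C 1, B 2, F 7 — total 15, matching the house size, so no adjustment is needed.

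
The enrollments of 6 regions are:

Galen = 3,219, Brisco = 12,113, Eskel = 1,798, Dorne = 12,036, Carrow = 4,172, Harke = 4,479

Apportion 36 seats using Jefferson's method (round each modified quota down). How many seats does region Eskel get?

1

Standard divisor 37817/36 ≈ 1050.472; standard quotas: Galen 3.064, Brisco 11.531, Eskel 1.712, Dorne 11.458, Carrow 3.972, Harke 4.264.
Rounding down gives 3, 11, 1, 11, 3, 4 = 33 seats, so the divisor must be adjusted.
With modified divisor 1000: modified quotas Galen 3.219, Brisco 12.113, Eskel 1.798, Dorne 12.036, Carrow 4.172, Harke 4.479.
Rounding down: Galen 3, Brisco 12, Eskel 1, Dorne 12, Carrow 4, Harke 4 (total 36).
Eskel receives 1.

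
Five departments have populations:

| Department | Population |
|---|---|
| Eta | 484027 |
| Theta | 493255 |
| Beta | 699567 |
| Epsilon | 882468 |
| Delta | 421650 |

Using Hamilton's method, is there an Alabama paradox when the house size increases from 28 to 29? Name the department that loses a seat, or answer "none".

At 28 seats: Eta 4, Theta 5, Beta 7, Epsilon 8, Delta 4.
At 29 seats: Eta 5, Theta 5, Beta 7, Epsilon 8, Delta 4.
No department's allocation decreased.

none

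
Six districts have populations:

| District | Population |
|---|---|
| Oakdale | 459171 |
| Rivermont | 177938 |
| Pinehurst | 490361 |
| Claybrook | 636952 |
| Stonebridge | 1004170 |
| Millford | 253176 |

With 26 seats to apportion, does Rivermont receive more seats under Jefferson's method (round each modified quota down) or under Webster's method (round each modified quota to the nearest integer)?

Jefferson: Oakdale 4, Rivermont 1, Pinehurst 4, Claybrook 6, Stonebridge 9, Millford 2.
Webster: Oakdale 4, Rivermont 2, Pinehurst 4, Claybrook 5, Stonebridge 9, Millford 2.
Rivermont gets 1 under Jefferson and 2 under Webster.

Webster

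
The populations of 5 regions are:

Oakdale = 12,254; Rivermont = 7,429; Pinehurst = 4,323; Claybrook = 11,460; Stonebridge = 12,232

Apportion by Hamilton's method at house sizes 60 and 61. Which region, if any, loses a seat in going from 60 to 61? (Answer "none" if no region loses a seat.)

Pinehurst

At 60 seats: Oakdale 15, Rivermont 9, Pinehurst 6, Claybrook 15, Stonebridge 15.
At 61 seats: Oakdale 16, Rivermont 9, Pinehurst 5, Claybrook 15, Stonebridge 16.
Pinehurst drops from 6 to 5.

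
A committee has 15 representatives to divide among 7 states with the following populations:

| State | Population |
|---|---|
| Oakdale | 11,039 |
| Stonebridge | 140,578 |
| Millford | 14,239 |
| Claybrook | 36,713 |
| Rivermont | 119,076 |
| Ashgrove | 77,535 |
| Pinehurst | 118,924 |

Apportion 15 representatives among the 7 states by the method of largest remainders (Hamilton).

The standard divisor is 518104/15 ≈ 34540.267.
Standard quotas: Oakdale 0.3196, Stonebridge 4.0700, Millford 0.4122, Claybrook 1.0629, Rivermont 3.4475, Ashgrove 2.2448, Pinehurst 3.4431.
Lower quotas: Oakdale 0, Stonebridge 4, Millford 0, Claybrook 1, Rivermont 3, Ashgrove 2, Pinehurst 3 (sum 13, leaving 2 seats).
Remainders in descending order: Rivermont 0.4475, Pinehurst 0.4431, Millford 0.4122, Oakdale 0.3196, Ashgrove 0.2448, Stonebridge 0.0700, Claybrook 0.0629.
Largest remainders: Rivermont, Pinehurst receive the extra seats.

Oakdale: 0; Stonebridge: 4; Millford: 0; Claybrook: 1; Rivermont: 4; Ashgrove: 2; Pinehurst: 4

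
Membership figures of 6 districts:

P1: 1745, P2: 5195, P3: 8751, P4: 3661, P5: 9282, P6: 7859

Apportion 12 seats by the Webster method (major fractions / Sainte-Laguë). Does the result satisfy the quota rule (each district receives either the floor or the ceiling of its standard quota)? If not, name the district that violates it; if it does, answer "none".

none

Standard quotas: P1 0.574, P2 1.708, P3 2.878, P4 1.204, P5 3.052, P6 2.584.
Webster allocation: P1 1, P2 2, P3 3, P4 1, P5 3, P6 2.
Every allocation lies between the lower and upper quota.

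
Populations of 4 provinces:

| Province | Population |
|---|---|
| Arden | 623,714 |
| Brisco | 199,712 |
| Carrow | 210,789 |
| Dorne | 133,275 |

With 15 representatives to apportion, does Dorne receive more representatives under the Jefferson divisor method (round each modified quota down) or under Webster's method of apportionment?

Jefferson: Arden 9, Brisco 2, Carrow 3, Dorne 1.
Webster: Arden 8, Brisco 2, Carrow 3, Dorne 2.
Dorne gets 1 under Jefferson and 2 under Webster.

Webster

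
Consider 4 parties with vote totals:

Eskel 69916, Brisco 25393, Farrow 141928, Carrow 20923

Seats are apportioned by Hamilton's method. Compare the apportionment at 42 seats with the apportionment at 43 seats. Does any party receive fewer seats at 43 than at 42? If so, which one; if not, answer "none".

Carrow

At 42 seats: Eskel 11, Brisco 4, Farrow 23, Carrow 4.
At 43 seats: Eskel 12, Brisco 4, Farrow 24, Carrow 3.
Carrow drops from 4 to 3.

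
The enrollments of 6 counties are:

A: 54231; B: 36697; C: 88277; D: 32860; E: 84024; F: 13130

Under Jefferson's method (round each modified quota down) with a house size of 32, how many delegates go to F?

1

Standard divisor 309219/32 ≈ 9663.094; standard quotas: A 5.612, B 3.798, C 9.135, D 3.401, E 8.695, F 1.359.
Rounding down gives 5, 3, 9, 3, 8, 1 = 29 seats, so the divisor must be adjusted.
With modified divisor 8900: modified quotas A 6.093, B 4.123, C 9.919, D 3.692, E 9.441, F 1.475.
Rounding down: A 6, B 4, C 9, D 3, E 9, F 1 (total 32).
F receives 1.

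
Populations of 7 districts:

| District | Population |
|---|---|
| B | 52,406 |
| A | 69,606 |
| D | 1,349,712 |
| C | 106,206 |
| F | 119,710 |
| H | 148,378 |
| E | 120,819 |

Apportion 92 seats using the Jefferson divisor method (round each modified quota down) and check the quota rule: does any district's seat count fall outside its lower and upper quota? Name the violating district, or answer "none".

D

Standard quotas: B 2.451, A 3.256, D 63.134, C 4.968, F 5.600, H 6.940, E 5.651.
Jefferson allocation: B 2, A 3, D 65, C 5, F 5, H 7, E 5.
D has quota 63.134 (lower 63, upper 64) but receives 65 — outside the quota interval.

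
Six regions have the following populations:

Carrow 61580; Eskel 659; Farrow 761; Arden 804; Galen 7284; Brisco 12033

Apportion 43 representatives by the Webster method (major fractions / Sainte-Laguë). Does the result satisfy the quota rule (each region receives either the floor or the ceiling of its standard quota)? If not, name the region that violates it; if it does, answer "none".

Standard quotas: Carrow 31.856, Eskel 0.341, Farrow 0.394, Arden 0.416, Galen 3.768, Brisco 6.225.
Webster allocation: Carrow 33, Eskel 0, Farrow 0, Arden 0, Galen 4, Brisco 6.
Carrow has quota 31.856 (lower 31, upper 32) but receives 33 — outside the quota interval.

Carrow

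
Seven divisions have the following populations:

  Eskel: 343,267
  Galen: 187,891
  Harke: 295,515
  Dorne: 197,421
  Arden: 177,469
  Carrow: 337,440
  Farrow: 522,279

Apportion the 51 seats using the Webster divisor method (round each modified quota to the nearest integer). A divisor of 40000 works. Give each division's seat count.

With modified divisor 40000: modified quotas Eskel 8.582, Galen 4.697, Harke 7.388, Dorne 4.936, Arden 4.437, Carrow 8.436, Farrow 13.057.
Rounding to the nearest integer: Eskel 9, Galen 5, Harke 7, Dorne 5, Arden 4, Carrow 8, Farrow 13 (total 51).

Eskel: 9; Galen: 5; Harke: 7; Dorne: 5; Arden: 4; Carrow: 8; Farrow: 13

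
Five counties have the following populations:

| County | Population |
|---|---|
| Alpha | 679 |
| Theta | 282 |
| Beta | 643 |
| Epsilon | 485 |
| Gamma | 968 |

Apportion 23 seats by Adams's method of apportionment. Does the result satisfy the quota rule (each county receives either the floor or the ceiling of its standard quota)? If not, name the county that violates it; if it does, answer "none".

Standard quotas: Alpha 5.109, Theta 2.122, Beta 4.838, Epsilon 3.649, Gamma 7.283.
Adams allocation: Alpha 5, Theta 2, Beta 5, Epsilon 4, Gamma 7.
Every allocation lies between the lower and upper quota.

none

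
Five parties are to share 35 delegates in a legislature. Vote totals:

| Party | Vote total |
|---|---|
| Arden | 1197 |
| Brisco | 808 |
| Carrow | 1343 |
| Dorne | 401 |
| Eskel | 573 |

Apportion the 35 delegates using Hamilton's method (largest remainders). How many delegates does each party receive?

The standard divisor is 4322/35 ≈ 123.486.
Standard quotas: Arden 9.693, Brisco 6.543, Carrow 10.876, Dorne 3.247, Eskel 4.640.
Lower quotas: Arden 9, Brisco 6, Carrow 10, Dorne 3, Eskel 4 (sum 32, leaving 3 seats).
Remainders in descending order: Carrow 0.876, Arden 0.693, Eskel 0.640, Brisco 0.543, Dorne 0.247.
The surplus seats go to Carrow, Arden, Eskel.

Arden=10, Brisco=6, Carrow=11, Dorne=3, Eskel=5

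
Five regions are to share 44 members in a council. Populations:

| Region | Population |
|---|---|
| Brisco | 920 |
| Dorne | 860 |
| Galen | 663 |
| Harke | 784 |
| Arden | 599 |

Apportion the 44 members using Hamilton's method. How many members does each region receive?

Brisco=10; Dorne=10; Galen=8; Harke=9; Arden=7

Standard divisor: 3826 ÷ 44 ≈ 86.955.
Standard quotas: Brisco 10.580, Dorne 9.890, Galen 7.625, Harke 9.016, Arden 6.889.
Lower quotas: Brisco 10, Dorne 9, Galen 7, Harke 9, Arden 6 (sum 41, leaving 3 seats).
Remainders in descending order: Dorne 0.890, Arden 0.889, Galen 0.625, Brisco 0.580, Harke 0.016.
Largest remainders: Dorne, Arden, Galen receive the extra seats.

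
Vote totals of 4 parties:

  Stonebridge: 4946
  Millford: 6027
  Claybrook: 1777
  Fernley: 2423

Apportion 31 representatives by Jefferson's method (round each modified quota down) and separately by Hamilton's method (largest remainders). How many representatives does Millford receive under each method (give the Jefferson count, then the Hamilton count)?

Jefferson: Stonebridge 10, Millford 13, Claybrook 3, Fernley 5.
Hamilton: Stonebridge 10, Millford 12, Claybrook 4, Fernley 5.
Millford gets 13 under Jefferson and 12 under Hamilton.

13 and 12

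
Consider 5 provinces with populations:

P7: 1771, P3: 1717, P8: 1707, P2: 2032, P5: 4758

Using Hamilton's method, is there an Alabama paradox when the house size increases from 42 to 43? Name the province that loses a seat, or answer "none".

none

At 42 seats: P7 6, P3 6, P8 6, P2 7, P5 17.
At 43 seats: P7 7, P3 6, P8 6, P2 7, P5 17.
No province's allocation decreased.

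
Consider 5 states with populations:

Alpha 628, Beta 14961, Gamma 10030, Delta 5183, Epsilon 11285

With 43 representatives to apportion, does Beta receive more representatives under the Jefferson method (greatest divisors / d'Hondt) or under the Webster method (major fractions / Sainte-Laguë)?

Jefferson

Jefferson: Alpha 0, Beta 16, Gamma 10, Delta 5, Epsilon 12.
Webster: Alpha 1, Beta 15, Gamma 10, Delta 5, Epsilon 12.
Beta gets 16 under Jefferson and 15 under Webster.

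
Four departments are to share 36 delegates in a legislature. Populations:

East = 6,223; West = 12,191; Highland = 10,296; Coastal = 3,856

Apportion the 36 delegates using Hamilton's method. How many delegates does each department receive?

The standard divisor is 32566/36 ≈ 904.611.
Standard quotas: East 6.8792, West 13.4765, Highland 11.3817, Coastal 4.2626.
Lower quotas: East 6, West 13, Highland 11, Coastal 4 (sum 34, leaving 2 seats).
Remainders in descending order: East 0.8792, West 0.4765, Highland 0.3817, Coastal 0.2626.
Largest remainders: East, West receive the extra seats.

East 7, West 14, Highland 11, Coastal 4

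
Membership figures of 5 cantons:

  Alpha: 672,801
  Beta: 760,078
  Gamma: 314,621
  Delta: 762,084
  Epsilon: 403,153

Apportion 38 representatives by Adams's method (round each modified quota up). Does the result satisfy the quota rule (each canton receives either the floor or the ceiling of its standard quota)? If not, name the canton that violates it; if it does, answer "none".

none

Standard quotas: Alpha 8.777, Beta 9.916, Gamma 4.105, Delta 9.942, Epsilon 5.260.
Adams allocation: Alpha 9, Beta 10, Gamma 4, Delta 10, Epsilon 5.
Every allocation lies between the lower and upper quota.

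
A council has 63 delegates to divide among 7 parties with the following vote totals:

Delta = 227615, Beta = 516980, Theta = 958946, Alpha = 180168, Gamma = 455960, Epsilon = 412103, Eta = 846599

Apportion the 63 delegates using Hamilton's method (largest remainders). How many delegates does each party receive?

Delta 4; Beta 9; Theta 17; Alpha 3; Gamma 8; Epsilon 7; Eta 15

Standard divisor: 3598371 ÷ 63 = 57117.
Standard quotas: Delta 3.9851, Beta 9.0512, Theta 16.7892, Alpha 3.1544, Gamma 7.9829, Epsilon 7.2151, Eta 14.8222.
Lower quotas: Delta 3, Beta 9, Theta 16, Alpha 3, Gamma 7, Epsilon 7, Eta 14 (sum 59, leaving 4 seats).
Remainders in descending order: Delta 0.9851, Gamma 0.9829, Eta 0.8222, Theta 0.7892, Epsilon 0.2151, Alpha 0.1544, Beta 0.0512.
The surplus seats go to Delta, Gamma, Eta, Theta.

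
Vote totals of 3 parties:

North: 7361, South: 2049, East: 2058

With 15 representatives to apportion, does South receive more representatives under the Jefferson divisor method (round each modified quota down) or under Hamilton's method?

Jefferson: North 10, South 2, East 3.
Hamilton: North 9, South 3, East 3.
South gets 2 under Jefferson and 3 under Hamilton.

Hamilton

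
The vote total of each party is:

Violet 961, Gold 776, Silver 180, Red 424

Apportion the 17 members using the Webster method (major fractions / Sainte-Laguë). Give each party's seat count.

Standard divisor 2341/17 ≈ 137.706; standard quotas: Violet 6.979, Gold 5.635, Silver 1.307, Red 3.079.
Rounding to the nearest integer gives Violet 7, Gold 6, Silver 1, Red 3 — total 17, matching the house size, so no adjustment is needed.

Violet 7; Gold 6; Silver 1; Red 3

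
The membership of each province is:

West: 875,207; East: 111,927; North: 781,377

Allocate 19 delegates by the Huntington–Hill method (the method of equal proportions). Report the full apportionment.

With divisor 92171: modified quotas West 9.495, East 1.214, North 8.477.
Geometric-mean thresholds: West √(9·10)=9.487, East √(1·2)=1.414, North √(8·9)=8.485.
Each quota rounded against its threshold gives West 10, East 1, North 8 (total 19).

West 10; East 1; North 8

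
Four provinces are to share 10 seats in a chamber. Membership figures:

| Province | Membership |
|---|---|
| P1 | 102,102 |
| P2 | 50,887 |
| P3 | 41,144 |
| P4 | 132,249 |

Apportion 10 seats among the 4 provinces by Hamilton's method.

The standard divisor is 326382/10 ≈ 32638.2.
Standard quotas: P1 3.1283, P2 1.5591, P3 1.2606, P4 4.0520.
Lower quotas: P1 3, P2 1, P3 1, P4 4 (sum 9, leaving 1 seat).
Remainders in descending order: P2 0.5591, P3 0.2606, P1 0.1283, P4 0.0520.
Largest remainder: P2 receives the extra seat.

P1: 3, P2: 2, P3: 1, P4: 4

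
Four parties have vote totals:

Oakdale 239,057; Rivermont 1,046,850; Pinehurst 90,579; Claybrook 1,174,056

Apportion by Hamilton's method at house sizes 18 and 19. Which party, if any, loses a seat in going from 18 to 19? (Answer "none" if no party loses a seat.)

At 18 seats: Oakdale 2, Rivermont 7, Pinehurst 1, Claybrook 8.
At 19 seats: Oakdale 2, Rivermont 8, Pinehurst 0, Claybrook 9.
Pinehurst drops from 1 to 0.

Pinehurst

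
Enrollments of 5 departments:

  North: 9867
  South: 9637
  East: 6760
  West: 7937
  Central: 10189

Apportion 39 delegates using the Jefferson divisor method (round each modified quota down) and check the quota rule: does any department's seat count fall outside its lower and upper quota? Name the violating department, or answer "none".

Standard quotas: North 8.669, South 8.467, East 5.939, West 6.973, Central 8.952.
Jefferson allocation: North 9, South 8, East 6, West 7, Central 9.
Every allocation lies between the lower and upper quota.

none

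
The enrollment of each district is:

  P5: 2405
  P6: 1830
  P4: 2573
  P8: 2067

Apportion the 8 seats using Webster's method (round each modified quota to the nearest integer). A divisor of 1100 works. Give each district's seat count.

With modified divisor 1100: modified quotas P5 2.186, P6 1.664, P4 2.339, P8 1.879.
Rounding to the nearest integer: P5 2, P6 2, P4 2, P8 2 (total 8).

P5: 2; P6: 2; P4: 2; P8: 2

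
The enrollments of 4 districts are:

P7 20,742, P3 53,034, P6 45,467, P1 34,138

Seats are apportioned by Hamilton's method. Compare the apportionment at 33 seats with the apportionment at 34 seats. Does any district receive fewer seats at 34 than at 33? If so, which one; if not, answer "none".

none

At 33 seats: P7 5, P3 11, P6 10, P1 7.
At 34 seats: P7 5, P3 12, P6 10, P1 7.
No district's allocation decreased.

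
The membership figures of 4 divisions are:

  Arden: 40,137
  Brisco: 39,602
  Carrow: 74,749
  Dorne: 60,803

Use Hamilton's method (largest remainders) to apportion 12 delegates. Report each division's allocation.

Arden 2, Brisco 2, Carrow 4, Dorne 4

The standard divisor is 215291/12 ≈ 17940.917.
Standard quotas: Arden 2.2372, Brisco 2.2074, Carrow 4.1664, Dorne 3.3891.
Lower quotas: Arden 2, Brisco 2, Carrow 4, Dorne 3 (sum 11, leaving 1 seat).
Remainders in descending order: Dorne 0.3891, Arden 0.2372, Brisco 0.2074, Carrow 0.1664.
Largest remainder: Dorne receives the extra seat.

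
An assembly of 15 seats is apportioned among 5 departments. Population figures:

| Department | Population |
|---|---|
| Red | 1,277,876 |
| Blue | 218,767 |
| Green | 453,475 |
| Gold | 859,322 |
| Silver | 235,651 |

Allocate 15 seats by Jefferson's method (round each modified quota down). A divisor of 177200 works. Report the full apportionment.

With modified divisor 177200: modified quotas Red 7.211, Blue 1.235, Green 2.559, Gold 4.849, Silver 1.330.
Rounding down: Red 7, Blue 1, Green 2, Gold 4, Silver 1 (total 15).

Red 7, Blue 1, Green 2, Gold 4, Silver 1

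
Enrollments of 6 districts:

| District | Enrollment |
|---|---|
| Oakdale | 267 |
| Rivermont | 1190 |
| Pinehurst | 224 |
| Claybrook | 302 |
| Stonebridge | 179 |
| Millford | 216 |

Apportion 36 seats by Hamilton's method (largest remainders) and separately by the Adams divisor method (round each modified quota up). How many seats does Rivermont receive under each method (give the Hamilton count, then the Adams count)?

18 and 17

Hamilton: Oakdale 4, Rivermont 18, Pinehurst 3, Claybrook 5, Stonebridge 3, Millford 3.
Adams: Oakdale 4, Rivermont 17, Pinehurst 4, Claybrook 5, Stonebridge 3, Millford 3.
Rivermont gets 18 under Hamilton and 17 under Adams.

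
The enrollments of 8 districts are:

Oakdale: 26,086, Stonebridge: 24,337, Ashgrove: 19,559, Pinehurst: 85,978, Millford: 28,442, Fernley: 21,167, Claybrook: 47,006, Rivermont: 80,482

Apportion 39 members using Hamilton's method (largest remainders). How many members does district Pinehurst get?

Total 333057; standard divisor 333057/39 ≈ 8539.923.
Standard quotas: Oakdale 3.0546, Stonebridge 2.8498, Ashgrove 2.2903, Pinehurst 10.0678, Millford 3.3305, Fernley 2.4786, Claybrook 5.5043, Rivermont 9.4242.
Lower quotas: Oakdale 3, Stonebridge 2, Ashgrove 2, Pinehurst 10, Millford 3, Fernley 2, Claybrook 5, Rivermont 9 (sum 36, leaving 3 seats).
Remainders in descending order: Stonebridge 0.8498, Claybrook 0.5043, Fernley 0.4786, Rivermont 0.4242, Millford 0.3305, Ashgrove 0.2903, Pinehurst 0.0678, Oakdale 0.0546.
Largest remainders: Stonebridge, Claybrook, Fernley receive the extra seats.
Pinehurst receives 10.

10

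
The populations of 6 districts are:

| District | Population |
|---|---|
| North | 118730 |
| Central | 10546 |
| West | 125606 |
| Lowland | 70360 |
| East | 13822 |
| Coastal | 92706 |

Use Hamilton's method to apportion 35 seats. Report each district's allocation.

North 10, Central 1, West 10, Lowland 6, East 1, Coastal 7

Total 431770; standard divisor 431770/35 ≈ 12336.286.
Standard quotas: North 9.6245, Central 0.8549, West 10.1818, Lowland 5.7035, East 1.1204, Coastal 7.5149.
Lower quotas: North 9, Central 0, West 10, Lowland 5, East 1, Coastal 7 (sum 32, leaving 3 seats).
Remainders in descending order: Central 0.8549, Lowland 0.7035, North 0.6245, Coastal 0.5149, West 0.1818, East 0.1204.
Largest remainders: Central, Lowland, North receive the extra seats.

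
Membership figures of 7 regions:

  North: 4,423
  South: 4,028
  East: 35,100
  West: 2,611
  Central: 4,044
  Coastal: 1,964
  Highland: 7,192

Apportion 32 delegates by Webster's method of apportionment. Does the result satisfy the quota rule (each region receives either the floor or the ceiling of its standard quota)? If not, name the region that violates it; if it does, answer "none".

Standard quotas: North 2.384, South 2.171, East 18.921, West 1.407, Central 2.180, Coastal 1.059, Highland 3.877.
Webster allocation: North 2, South 2, East 20, West 1, Central 2, Coastal 1, Highland 4.
East has quota 18.921 (lower 18, upper 19) but receives 20 — outside the quota interval.

East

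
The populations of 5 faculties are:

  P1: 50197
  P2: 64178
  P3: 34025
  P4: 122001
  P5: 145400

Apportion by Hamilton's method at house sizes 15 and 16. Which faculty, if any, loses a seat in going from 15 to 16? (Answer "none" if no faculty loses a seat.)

At 15 seats: P1 2, P2 2, P3 1, P4 5, P5 5.
At 16 seats: P1 2, P2 2, P3 1, P4 5, P5 6.
No faculty's allocation decreased.

none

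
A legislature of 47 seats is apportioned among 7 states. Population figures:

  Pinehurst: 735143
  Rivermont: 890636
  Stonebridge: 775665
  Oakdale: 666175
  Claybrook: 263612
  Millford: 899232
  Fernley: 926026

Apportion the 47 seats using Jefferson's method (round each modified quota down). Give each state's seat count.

Standard divisor 5156489/47 ≈ 109712.532; standard quotas: Pinehurst 6.701, Rivermont 8.118, Stonebridge 7.070, Oakdale 6.072, Claybrook 2.403, Millford 8.196, Fernley 8.440.
Rounding down gives 6, 8, 7, 6, 2, 8, 8 = 45 seats, so the divisor must be adjusted.
With modified divisor 101400: modified quotas Pinehurst 7.250, Rivermont 8.783, Stonebridge 7.650, Oakdale 6.570, Claybrook 2.600, Millford 8.868, Fernley 9.132.
Rounding down: Pinehurst 7, Rivermont 8, Stonebridge 7, Oakdale 6, Claybrook 2, Millford 8, Fernley 9 (total 47).

Pinehurst: 7; Rivermont: 8; Stonebridge: 7; Oakdale: 6; Claybrook: 2; Millford: 8; Fernley: 9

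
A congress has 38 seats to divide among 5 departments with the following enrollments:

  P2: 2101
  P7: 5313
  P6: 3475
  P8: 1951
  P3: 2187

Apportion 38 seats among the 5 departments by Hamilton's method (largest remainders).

Standard divisor: 15027 ÷ 38 ≈ 395.447.
Standard quotas: P2 5.3130, P7 13.4354, P6 8.7875, P8 4.9337, P3 5.5304.
Lower quotas: P2 5, P7 13, P6 8, P8 4, P3 5 (sum 35, leaving 3 seats).
Remainders in descending order: P8 0.9337, P6 0.7875, P3 0.5304, P7 0.4354, P2 0.3130.
The surplus seats go to P8, P6, P3.

P2 5; P7 13; P6 9; P8 5; P3 6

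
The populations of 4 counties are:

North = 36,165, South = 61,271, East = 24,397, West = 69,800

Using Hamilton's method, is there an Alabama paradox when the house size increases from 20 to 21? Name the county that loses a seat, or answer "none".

At 20 seats: North 4, South 6, East 3, West 7.
At 21 seats: North 4, South 7, East 3, West 7.
No county's allocation decreased.

none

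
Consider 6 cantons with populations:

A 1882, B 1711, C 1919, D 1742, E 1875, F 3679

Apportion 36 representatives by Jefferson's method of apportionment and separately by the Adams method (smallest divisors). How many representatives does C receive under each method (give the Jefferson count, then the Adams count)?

Jefferson: A 5, B 5, C 5, D 5, E 5, F 11.
Adams: A 5, B 5, C 6, D 5, E 5, F 10.
C gets 5 under Jefferson and 6 under Adams.

5 and 6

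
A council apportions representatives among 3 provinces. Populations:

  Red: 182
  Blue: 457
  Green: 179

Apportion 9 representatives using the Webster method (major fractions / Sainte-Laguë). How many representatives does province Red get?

2

Standard divisor 818/9 ≈ 90.889; standard quotas: Red 2.002, Blue 5.028, Green 1.969.
Rounding to the nearest integer gives Red 2, Blue 5, Green 2 — total 9, matching the house size, so no adjustment is needed.
Red receives 2.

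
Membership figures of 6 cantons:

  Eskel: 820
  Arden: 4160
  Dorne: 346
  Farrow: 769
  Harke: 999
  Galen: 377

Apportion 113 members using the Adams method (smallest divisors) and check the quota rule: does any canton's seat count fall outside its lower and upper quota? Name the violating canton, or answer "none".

Standard quotas: Eskel 12.403, Arden 62.921, Dorne 5.233, Farrow 11.631, Harke 15.110, Galen 5.702.
Adams allocation: Eskel 13, Arden 61, Dorne 6, Farrow 12, Harke 15, Galen 6.
Arden has quota 62.921 (lower 62, upper 63) but receives 61 — outside the quota interval.

Arden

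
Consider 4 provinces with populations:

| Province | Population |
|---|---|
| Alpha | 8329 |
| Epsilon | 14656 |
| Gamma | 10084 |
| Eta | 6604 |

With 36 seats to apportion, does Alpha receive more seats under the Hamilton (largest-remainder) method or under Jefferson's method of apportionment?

Hamilton: Alpha 8, Epsilon 13, Gamma 9, Eta 6.
Jefferson: Alpha 7, Epsilon 14, Gamma 9, Eta 6.
Alpha gets 8 under Hamilton and 7 under Jefferson.

Hamilton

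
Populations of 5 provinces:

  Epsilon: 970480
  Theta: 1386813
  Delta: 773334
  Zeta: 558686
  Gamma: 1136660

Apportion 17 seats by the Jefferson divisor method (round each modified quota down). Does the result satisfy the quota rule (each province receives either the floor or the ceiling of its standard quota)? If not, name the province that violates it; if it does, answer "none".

none

Standard quotas: Epsilon 3.419, Theta 4.885, Delta 2.724, Zeta 1.968, Gamma 4.004.
Jefferson allocation: Epsilon 3, Theta 5, Delta 3, Zeta 2, Gamma 4.
Every allocation lies between the lower and upper quota.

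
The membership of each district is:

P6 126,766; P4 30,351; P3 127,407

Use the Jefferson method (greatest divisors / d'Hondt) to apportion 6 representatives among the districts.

P6 3, P4 0, P3 3

Standard divisor 284524/6 ≈ 47420.667; standard quotas: P6 2.673, P4 0.640, P3 2.687.
Rounding down gives 2, 0, 2 = 4 seats, so the divisor must be adjusted.
With modified divisor 37100: modified quotas P6 3.417, P4 0.818, P3 3.434.
Rounding down: P6 3, P4 0, P3 3 (total 6).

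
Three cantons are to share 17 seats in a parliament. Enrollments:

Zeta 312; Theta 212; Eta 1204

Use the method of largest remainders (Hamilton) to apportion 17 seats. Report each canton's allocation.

Zeta 3, Theta 2, Eta 12

The standard divisor is 1728/17 ≈ 101.647.
Standard quotas: Zeta 3.069, Theta 2.086, Eta 11.845.
Lower quotas: Zeta 3, Theta 2, Eta 11 (sum 16, leaving 1 seat).
Remainders in descending order: Eta 0.845, Theta 0.086, Zeta 0.069.
The surplus seat goes to Eta.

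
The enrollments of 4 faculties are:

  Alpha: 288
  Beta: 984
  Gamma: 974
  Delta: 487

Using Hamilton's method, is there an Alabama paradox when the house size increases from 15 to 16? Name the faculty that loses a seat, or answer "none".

At 15 seats: Alpha 2, Beta 5, Gamma 5, Delta 3.
At 16 seats: Alpha 1, Beta 6, Gamma 6, Delta 3.
Alpha drops from 2 to 1.

Alpha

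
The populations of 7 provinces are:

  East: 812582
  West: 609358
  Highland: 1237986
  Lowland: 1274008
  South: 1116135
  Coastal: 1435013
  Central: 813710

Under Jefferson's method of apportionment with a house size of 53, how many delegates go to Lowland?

Standard divisor 7298792/53 ≈ 137713.057; standard quotas: East 5.901, West 4.425, Highland 8.990, Lowland 9.251, South 8.105, Coastal 10.420, Central 5.909.
Rounding down gives 5, 4, 8, 9, 8, 10, 5 = 49 seats, so the divisor must be adjusted.
With modified divisor 128900: modified quotas East 6.304, West 4.727, Highland 9.604, Lowland 9.884, South 8.659, Coastal 11.133, Central 6.313.
Rounding down: East 6, West 4, Highland 9, Lowland 9, South 8, Coastal 11, Central 6 (total 53).
Lowland receives 9.

9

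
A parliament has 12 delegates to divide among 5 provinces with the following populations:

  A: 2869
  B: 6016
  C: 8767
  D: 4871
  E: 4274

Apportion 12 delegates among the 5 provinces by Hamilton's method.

A=1; B=3; C=4; D=2; E=2

Total 26797; standard divisor 26797/12 ≈ 2233.083.
Standard quotas: A 1.2848, B 2.6940, C 3.9260, D 2.1813, E 1.9139.
Lower quotas: A 1, B 2, C 3, D 2, E 1 (sum 9, leaving 3 seats).
Remainders in descending order: C 0.9260, E 0.9139, B 0.6940, A 0.2848, D 0.1813.
Largest remainders: C, E, B receive the extra seats.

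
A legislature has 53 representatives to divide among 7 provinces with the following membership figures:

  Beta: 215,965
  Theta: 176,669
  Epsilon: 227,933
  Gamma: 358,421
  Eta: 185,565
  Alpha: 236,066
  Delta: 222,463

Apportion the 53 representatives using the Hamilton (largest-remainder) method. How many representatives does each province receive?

The standard divisor is 1623082/53 ≈ 30624.189.
Standard quotas: Beta 7.0521, Theta 5.7689, Epsilon 7.4429, Gamma 11.7039, Eta 6.0594, Alpha 7.7085, Delta 7.2643.
Lower quotas: Beta 7, Theta 5, Epsilon 7, Gamma 11, Eta 6, Alpha 7, Delta 7 (sum 50, leaving 3 seats).
Remainders in descending order: Theta 0.7689, Alpha 0.7085, Gamma 0.7039, Epsilon 0.4429, Delta 0.2643, Eta 0.0594, Beta 0.0521.
Largest remainders: Theta, Alpha, Gamma receive the extra seats.

Beta: 7, Theta: 6, Epsilon: 7, Gamma: 12, Eta: 6, Alpha: 8, Delta: 7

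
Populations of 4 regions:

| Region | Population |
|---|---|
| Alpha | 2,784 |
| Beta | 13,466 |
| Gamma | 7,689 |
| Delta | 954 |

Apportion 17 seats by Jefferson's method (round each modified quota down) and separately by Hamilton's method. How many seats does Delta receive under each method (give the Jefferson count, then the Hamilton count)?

0 and 1

Jefferson: Alpha 2, Beta 10, Gamma 5, Delta 0.
Hamilton: Alpha 2, Beta 9, Gamma 5, Delta 1.
Delta gets 0 under Jefferson and 1 under Hamilton.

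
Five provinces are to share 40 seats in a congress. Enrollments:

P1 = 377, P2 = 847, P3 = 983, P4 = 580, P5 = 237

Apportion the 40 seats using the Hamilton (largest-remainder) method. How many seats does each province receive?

Total 3024; standard divisor 3024/40 ≈ 75.6.
Standard quotas: P1 4.987, P2 11.204, P3 13.003, P4 7.672, P5 3.135.
Lower quotas: P1 4, P2 11, P3 13, P4 7, P5 3 (sum 38, leaving 2 seats).
Remainders in descending order: P1 0.987, P4 0.672, P2 0.204, P5 0.135, P3 0.003.
The surplus seats go to P1, P4.

P1 5, P2 11, P3 13, P4 8, P5 3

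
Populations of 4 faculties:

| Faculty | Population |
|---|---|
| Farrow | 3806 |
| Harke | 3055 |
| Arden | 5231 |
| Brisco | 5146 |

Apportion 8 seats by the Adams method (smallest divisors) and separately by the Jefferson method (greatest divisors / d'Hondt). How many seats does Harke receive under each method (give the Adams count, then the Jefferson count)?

2 and 1

Adams: Farrow 2, Harke 2, Arden 2, Brisco 2.
Jefferson: Farrow 2, Harke 1, Arden 3, Brisco 2.
Harke gets 2 under Adams and 1 under Jefferson.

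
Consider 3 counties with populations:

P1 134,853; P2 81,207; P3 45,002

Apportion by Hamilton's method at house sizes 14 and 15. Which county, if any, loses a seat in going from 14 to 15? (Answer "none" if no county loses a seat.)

At 14 seats: P1 7, P2 4, P3 3.
At 15 seats: P1 8, P2 5, P3 2.
P3 drops from 3 to 2.

P3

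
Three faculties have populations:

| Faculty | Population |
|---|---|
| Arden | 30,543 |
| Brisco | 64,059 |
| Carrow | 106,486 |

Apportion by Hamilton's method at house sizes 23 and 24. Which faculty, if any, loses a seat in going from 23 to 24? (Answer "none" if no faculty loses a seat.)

At 23 seats: Arden 4, Brisco 7, Carrow 12.
At 24 seats: Arden 3, Brisco 8, Carrow 13.
Arden drops from 4 to 3.

Arden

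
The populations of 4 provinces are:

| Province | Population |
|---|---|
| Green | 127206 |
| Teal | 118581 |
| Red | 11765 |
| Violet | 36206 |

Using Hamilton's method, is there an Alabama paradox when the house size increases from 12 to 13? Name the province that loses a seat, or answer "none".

Red

At 12 seats: Green 5, Teal 5, Red 1, Violet 1.
At 13 seats: Green 6, Teal 5, Red 0, Violet 2.
Red drops from 1 to 0.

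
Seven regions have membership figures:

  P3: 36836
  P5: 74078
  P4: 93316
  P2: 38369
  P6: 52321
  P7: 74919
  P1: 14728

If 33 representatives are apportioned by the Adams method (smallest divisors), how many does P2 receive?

Standard divisor 384567/33 ≈ 11653.545; standard quotas: P3 3.161, P5 6.357, P4 8.008, P2 3.292, P6 4.490, P7 6.429, P1 1.264.
Rounding up gives 4, 7, 9, 4, 5, 7, 2 = 38 seats, so the divisor must be adjusted.
With modified divisor 12900: modified quotas P3 2.856, P5 5.742, P4 7.234, P2 2.974, P6 4.056, P7 5.808, P1 1.142.
Rounding up: P3 3, P5 6, P4 8, P2 3, P6 5, P7 6, P1 2 (total 33).
P2 receives 3.

3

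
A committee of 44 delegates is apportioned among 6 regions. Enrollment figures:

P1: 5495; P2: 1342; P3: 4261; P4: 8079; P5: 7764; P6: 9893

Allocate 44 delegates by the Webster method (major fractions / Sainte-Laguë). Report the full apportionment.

P1 6; P2 2; P3 5; P4 10; P5 9; P6 12

Standard divisor 36834/44 ≈ 837.136; standard quotas: P1 6.564, P2 1.603, P3 5.090, P4 9.651, P5 9.274, P6 11.818.
Rounding to the nearest integer gives 7, 2, 5, 10, 9, 12 = 45 seats, so the divisor must be adjusted.
With modified divisor 848: modified quotas P1 6.480, P2 1.583, P3 5.025, P4 9.527, P5 9.156, P6 11.666.
Rounding to the nearest integer: P1 6, P2 2, P3 5, P4 10, P5 9, P6 12 (total 44).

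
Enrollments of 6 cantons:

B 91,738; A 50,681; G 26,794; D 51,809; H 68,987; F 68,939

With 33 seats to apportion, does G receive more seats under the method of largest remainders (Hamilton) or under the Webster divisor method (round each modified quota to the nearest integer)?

Hamilton

Hamilton: B 8, A 5, G 3, D 5, H 6, F 6.
Webster: B 9, A 5, G 2, D 5, H 6, F 6.
G gets 3 under Hamilton and 2 under Webster.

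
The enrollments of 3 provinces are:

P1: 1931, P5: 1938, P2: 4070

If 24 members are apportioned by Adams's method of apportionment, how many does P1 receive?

6

Standard divisor 7939/24 ≈ 330.792; standard quotas: P1 5.838, P5 5.859, P2 12.304.
Rounding up gives 6, 6, 13 = 25 seats, so the divisor must be adjusted.
With modified divisor 350: modified quotas P1 5.517, P5 5.537, P2 11.629.
Rounding up: P1 6, P5 6, P2 12 (total 24).
P1 receives 6.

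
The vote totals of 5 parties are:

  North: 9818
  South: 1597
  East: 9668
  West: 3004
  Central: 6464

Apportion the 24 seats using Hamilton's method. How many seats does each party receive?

North: 8; South: 1; East: 8; West: 2; Central: 5

Standard divisor: 30551 ÷ 24 ≈ 1272.958.
Standard quotas: North 7.7127, South 1.2546, East 7.5949, West 2.3599, Central 5.0779.
Lower quotas: North 7, South 1, East 7, West 2, Central 5 (sum 22, leaving 2 seats).
Remainders in descending order: North 0.7127, East 0.5949, West 0.3599, South 0.2546, Central 0.0779.
Largest remainders: North, East receive the extra seats.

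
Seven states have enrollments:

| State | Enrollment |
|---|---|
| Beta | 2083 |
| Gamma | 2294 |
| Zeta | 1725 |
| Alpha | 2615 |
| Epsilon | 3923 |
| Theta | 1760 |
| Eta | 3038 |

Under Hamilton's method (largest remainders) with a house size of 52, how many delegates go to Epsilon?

12

Total 17438; standard divisor 17438/52 ≈ 335.346.
Standard quotas: Beta 6.211, Gamma 6.841, Zeta 5.144, Alpha 7.798, Epsilon 11.698, Theta 5.248, Eta 9.059.
Lower quotas: Beta 6, Gamma 6, Zeta 5, Alpha 7, Epsilon 11, Theta 5, Eta 9 (sum 49, leaving 3 seats).
Remainders in descending order: Gamma 0.841, Alpha 0.798, Epsilon 0.698, Theta 0.248, Beta 0.211, Zeta 0.144, Eta 0.059.
Largest remainders: Gamma, Alpha, Epsilon receive the extra seats.
Epsilon receives 12.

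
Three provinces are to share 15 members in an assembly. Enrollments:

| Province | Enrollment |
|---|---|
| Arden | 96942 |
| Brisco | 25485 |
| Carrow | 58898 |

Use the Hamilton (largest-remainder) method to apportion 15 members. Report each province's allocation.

Standard divisor: 181325 ÷ 15 ≈ 12088.333.
Standard quotas: Arden 8.0195, Brisco 2.1082, Carrow 4.8723.
Lower quotas: Arden 8, Brisco 2, Carrow 4 (sum 14, leaving 1 seat).
Remainders in descending order: Carrow 0.8723, Brisco 0.1082, Arden 0.0195.
The surplus seat goes to Carrow.

Arden=8; Brisco=2; Carrow=5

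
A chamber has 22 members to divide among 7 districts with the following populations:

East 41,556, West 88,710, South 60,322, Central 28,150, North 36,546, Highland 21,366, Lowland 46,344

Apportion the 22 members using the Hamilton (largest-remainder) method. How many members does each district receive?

Standard divisor: 322994 ÷ 22 ≈ 14681.545.
Standard quotas: East 2.8305, West 6.0423, South 4.1087, Central 1.9174, North 2.4892, Highland 1.4553, Lowland 3.1566.
Lower quotas: East 2, West 6, South 4, Central 1, North 2, Highland 1, Lowland 3 (sum 19, leaving 3 seats).
Remainders in descending order: Central 0.9174, East 0.8305, North 0.4892, Highland 0.4553, Lowland 0.1566, South 0.1087, West 0.0423.
The surplus seats go to Central, East, North.

East 3; West 6; South 4; Central 2; North 3; Highland 1; Lowland 3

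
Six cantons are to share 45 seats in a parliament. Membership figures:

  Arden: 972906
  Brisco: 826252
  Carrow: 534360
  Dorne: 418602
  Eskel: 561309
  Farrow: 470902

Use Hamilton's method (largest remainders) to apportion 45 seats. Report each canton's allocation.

Arden: 11, Brisco: 10, Carrow: 6, Dorne: 5, Eskel: 7, Farrow: 6

Standard divisor: 3784331 ÷ 45 ≈ 84096.244.
Standard quotas: Arden 11.5690, Brisco 9.8251, Carrow 6.3541, Dorne 4.9777, Eskel 6.6746, Farrow 5.5996.
Lower quotas: Arden 11, Brisco 9, Carrow 6, Dorne 4, Eskel 6, Farrow 5 (sum 41, leaving 4 seats).
Remainders in descending order: Dorne 0.9777, Brisco 0.8251, Eskel 0.6746, Farrow 0.5996, Arden 0.5690, Carrow 0.3541.
The surplus seats go to Dorne, Brisco, Eskel, Farrow.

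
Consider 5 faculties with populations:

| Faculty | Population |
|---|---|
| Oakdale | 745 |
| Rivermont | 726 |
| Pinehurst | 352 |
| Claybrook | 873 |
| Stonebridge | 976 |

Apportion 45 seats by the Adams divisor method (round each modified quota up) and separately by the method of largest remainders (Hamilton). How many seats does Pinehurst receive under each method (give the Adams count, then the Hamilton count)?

5 and 4

Adams: Oakdale 9, Rivermont 9, Pinehurst 5, Claybrook 10, Stonebridge 12.
Hamilton: Oakdale 9, Rivermont 9, Pinehurst 4, Claybrook 11, Stonebridge 12.
Pinehurst gets 5 under Adams and 4 under Hamilton.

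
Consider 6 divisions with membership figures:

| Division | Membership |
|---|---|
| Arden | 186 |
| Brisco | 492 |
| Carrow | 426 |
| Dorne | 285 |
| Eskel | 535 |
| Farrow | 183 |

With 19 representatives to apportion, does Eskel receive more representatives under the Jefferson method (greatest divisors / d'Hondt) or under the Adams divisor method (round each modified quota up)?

Jefferson: Arden 1, Brisco 5, Carrow 4, Dorne 3, Eskel 5, Farrow 1.
Adams: Arden 2, Brisco 4, Carrow 4, Dorne 3, Eskel 4, Farrow 2.
Eskel gets 5 under Jefferson and 4 under Adams.

Jefferson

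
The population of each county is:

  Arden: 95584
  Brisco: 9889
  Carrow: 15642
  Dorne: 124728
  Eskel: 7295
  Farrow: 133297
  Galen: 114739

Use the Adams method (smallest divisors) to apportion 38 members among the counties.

Arden=7, Brisco=1, Carrow=2, Dorne=9, Eskel=1, Farrow=10, Galen=8

Standard divisor 501174/38 ≈ 13188.789; standard quotas: Arden 7.247, Brisco 0.750, Carrow 1.186, Dorne 9.457, Eskel 0.553, Farrow 10.107, Galen 8.700.
Rounding up gives 8, 1, 2, 10, 1, 11, 9 = 42 seats, so the divisor must be adjusted.
With modified divisor 14600: modified quotas Arden 6.547, Brisco 0.677, Carrow 1.071, Dorne 8.543, Eskel 0.500, Farrow 9.130, Galen 7.859.
Rounding up: Arden 7, Brisco 1, Carrow 2, Dorne 9, Eskel 1, Farrow 10, Galen 8 (total 38).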